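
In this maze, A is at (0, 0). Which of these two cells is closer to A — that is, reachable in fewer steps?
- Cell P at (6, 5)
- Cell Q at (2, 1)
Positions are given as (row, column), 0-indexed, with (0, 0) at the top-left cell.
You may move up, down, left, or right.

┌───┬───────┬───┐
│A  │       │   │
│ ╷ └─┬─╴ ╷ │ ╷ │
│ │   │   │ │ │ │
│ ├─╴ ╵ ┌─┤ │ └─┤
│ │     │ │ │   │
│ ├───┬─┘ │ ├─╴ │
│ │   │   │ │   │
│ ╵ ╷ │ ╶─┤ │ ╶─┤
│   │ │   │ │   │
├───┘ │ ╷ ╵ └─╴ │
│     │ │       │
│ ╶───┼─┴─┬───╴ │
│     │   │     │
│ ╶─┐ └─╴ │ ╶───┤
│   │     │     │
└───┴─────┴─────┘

Shortest path A → P at (6, 5): 19 steps
Shortest path A → Q at (2, 1): 5 steps

Q is closer (5 steps vs 19 steps).

Path to P:

┌───┬───────┬───┐
│A ↓│    ↱ ↓│   │
│ ╷ └─┬─╴ ╷ │ ╷ │
│ │↳ ↓│↱ ↑│↓│ │ │
│ ├─╴ ╵ ┌─┤ │ └─┤
│ │  ↳ ↑│ │↓│   │
│ ├───┬─┘ │ ├─╴ │
│ │   │   │↓│   │
│ ╵ ╷ │ ╶─┤ │ ╶─┤
│   │ │   │↓│   │
├───┘ │ ╷ ╵ └─╴ │
│     │ │  ↳ → ↓│
│ ╶───┼─┴─┬───╴ │
│     │   │P ← ↲│
│ ╶─┐ └─╴ │ ╶───┤
│   │     │     │
└───┴─────┴─────┘

Path to Q:

┌───┬───────┬───┐
│A ↓│       │   │
│ ╷ └─┬─╴ ╷ │ ╷ │
│ │↳ ↓│   │ │ │ │
│ ├─╴ ╵ ┌─┤ │ └─┤
│ │Q ↲  │ │ │   │
│ ├───┬─┘ │ ├─╴ │
│ │   │   │ │   │
│ ╵ ╷ │ ╶─┤ │ ╶─┤
│   │ │   │ │   │
├───┘ │ ╷ ╵ └─╴ │
│     │ │       │
│ ╶───┼─┴─┬───╴ │
│     │   │     │
│ ╶─┐ └─╴ │ ╶───┤
│   │     │     │
└───┴─────┴─────┘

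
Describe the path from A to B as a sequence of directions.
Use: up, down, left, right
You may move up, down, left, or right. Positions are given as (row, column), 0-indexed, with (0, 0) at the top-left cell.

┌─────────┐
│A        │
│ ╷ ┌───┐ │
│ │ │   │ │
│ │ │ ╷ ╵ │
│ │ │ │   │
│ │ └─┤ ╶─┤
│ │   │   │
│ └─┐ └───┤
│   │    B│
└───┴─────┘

Finding the path and converting it to directions:
Path through cells: (0,0) → (0,1) → (1,1) → (2,1) → (3,1) → (3,2) → (4,2) → (4,3) → (4,4)
Directions: right, down, down, down, right, down, right, right

Solution:

┌─────────┐
│A ↓      │
│ ╷ ┌───┐ │
│ │↓│   │ │
│ │ │ ╷ ╵ │
│ │↓│ │   │
│ │ └─┤ ╶─┤
│ │↳ ↓│   │
│ └─┐ └───┤
│   │↳ → B│
└───┴─────┘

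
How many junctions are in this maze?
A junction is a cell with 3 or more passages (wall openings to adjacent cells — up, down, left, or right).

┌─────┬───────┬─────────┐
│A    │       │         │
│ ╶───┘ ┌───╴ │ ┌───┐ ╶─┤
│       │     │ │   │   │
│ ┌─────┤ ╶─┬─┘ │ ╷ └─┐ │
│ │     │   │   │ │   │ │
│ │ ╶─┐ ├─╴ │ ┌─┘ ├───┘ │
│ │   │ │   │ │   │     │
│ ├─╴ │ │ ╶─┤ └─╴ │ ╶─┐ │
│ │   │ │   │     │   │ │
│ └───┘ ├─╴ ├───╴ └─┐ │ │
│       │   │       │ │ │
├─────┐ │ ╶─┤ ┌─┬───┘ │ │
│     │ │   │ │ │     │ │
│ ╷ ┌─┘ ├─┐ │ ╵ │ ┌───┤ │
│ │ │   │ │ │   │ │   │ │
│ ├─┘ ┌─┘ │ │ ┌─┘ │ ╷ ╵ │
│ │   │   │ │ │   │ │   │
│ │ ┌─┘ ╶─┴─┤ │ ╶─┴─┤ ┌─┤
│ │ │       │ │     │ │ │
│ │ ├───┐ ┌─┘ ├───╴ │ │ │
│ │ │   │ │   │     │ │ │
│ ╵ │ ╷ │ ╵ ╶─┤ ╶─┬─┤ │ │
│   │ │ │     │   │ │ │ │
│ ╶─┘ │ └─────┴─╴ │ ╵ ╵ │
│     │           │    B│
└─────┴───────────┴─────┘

Checking each cell for number of passages:

Junctions found (3+ passages):
  (0, 10): 3 passages
  (1, 0): 3 passages
  (3, 8): 3 passages
  (3, 11): 3 passages
  (4, 8): 3 passages
  (5, 3): 3 passages
  (5, 8): 3 passages
  (6, 1): 3 passages
  (7, 6): 3 passages
  (8, 10): 3 passages
  (9, 3): 3 passages
  (9, 4): 3 passages
  (11, 0): 3 passages
  (11, 5): 3 passages
  (12, 10): 3 passages
Total junctions: 15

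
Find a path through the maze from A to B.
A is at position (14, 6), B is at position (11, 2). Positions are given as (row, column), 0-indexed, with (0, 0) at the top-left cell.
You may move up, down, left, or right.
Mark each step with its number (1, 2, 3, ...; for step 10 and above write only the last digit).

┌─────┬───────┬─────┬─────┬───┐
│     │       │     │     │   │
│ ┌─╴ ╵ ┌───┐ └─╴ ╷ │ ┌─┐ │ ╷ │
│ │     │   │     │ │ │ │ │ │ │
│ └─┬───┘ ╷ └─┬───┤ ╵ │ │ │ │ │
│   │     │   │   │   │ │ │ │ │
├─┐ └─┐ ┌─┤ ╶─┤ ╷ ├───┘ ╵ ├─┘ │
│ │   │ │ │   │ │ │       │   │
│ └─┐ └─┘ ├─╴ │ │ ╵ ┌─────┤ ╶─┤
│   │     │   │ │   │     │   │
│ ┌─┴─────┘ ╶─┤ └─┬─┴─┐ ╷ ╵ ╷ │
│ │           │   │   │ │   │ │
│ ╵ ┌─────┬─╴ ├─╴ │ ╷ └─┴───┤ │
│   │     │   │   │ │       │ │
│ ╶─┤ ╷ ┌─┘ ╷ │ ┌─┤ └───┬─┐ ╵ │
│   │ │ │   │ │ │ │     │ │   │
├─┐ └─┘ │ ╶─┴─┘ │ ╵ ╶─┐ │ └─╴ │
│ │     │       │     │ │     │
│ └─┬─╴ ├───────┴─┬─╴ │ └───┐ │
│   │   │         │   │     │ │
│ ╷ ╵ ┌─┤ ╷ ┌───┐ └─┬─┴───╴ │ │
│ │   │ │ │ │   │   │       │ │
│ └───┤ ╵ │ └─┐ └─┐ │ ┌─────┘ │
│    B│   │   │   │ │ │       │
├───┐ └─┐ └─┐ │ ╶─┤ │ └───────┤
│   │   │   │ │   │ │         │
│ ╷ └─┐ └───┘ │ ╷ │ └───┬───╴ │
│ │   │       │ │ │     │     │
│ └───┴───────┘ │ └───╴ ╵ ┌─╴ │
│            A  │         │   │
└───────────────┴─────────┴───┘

Finding the shortest path from (14, 6) to (11, 2):
Path length: 31 steps
Directions: right → up → up → right → down → down → right → right → right → up → left → left → up → up → up → left → up → left → left → left → down → down → right → down → down → left → left → left → up → left → up

Solution:

┌─────┬───────┬─────┬─────┬───┐
│     │       │     │     │   │
│ ┌─╴ ╵ ┌───┐ └─╴ ╷ │ ┌─┐ │ ╷ │
│ │     │   │     │ │ │ │ │ │ │
│ └─┬───┘ ╷ └─┬───┤ ╵ │ │ │ │ │
│   │     │   │   │   │ │ │ │ │
├─┐ └─┐ ┌─┤ ╶─┤ ╷ ├───┘ ╵ ├─┘ │
│ │   │ │ │   │ │ │       │   │
│ └─┐ └─┘ ├─╴ │ │ ╵ ┌─────┤ ╶─┤
│   │     │   │ │   │     │   │
│ ┌─┴─────┘ ╶─┤ └─┬─┴─┐ ╷ ╵ ╷ │
│ │           │   │   │ │   │ │
│ ╵ ┌─────┬─╴ ├─╴ │ ╷ └─┴───┤ │
│   │     │   │   │ │       │ │
│ ╶─┤ ╷ ┌─┘ ╷ │ ┌─┤ └───┬─┐ ╵ │
│   │ │ │   │ │ │ │     │ │   │
├─┐ └─┘ │ ╶─┴─┘ │ ╵ ╶─┐ │ └─╴ │
│ │     │       │     │ │     │
│ └─┬─╴ ├───────┴─┬─╴ │ └───┐ │
│   │   │  0 9 8 7│   │     │ │
│ ╷ ╵ ┌─┤ ╷ ┌───┐ └─┬─┴───╴ │ │
│ │   │ │ │1│   │6 5│       │ │
│ └───┤ ╵ │ └─┐ └─┐ │ ┌─────┘ │
│    B│   │2 3│   │4│ │       │
├───┐ └─┐ └─┐ │ ╶─┤ │ └───────┤
│   │0 9│   │4│3 4│3│         │
│ ╷ └─┐ └───┘ │ ╷ │ └───┬───╴ │
│ │   │8 7 6 5│2│5│2 1 0│     │
│ └───┴───────┘ │ └───╴ ╵ ┌─╴ │
│            A 1│6 7 8 9  │   │
└───────────────┴─────────┴───┘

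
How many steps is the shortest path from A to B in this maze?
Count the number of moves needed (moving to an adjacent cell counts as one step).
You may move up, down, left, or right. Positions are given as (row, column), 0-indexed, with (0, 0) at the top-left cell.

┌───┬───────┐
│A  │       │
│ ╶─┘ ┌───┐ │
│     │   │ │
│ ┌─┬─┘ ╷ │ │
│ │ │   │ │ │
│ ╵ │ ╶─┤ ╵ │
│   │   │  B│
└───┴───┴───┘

Using BFS to find shortest path:
Start: (0, 0), End: (3, 5)
Path found:
(0,0) → (1,0) → (1,1) → (1,2) → (0,2) → (0,3) → (0,4) → (0,5) → (1,5) → (2,5) → (3,5)
Number of steps: 10

Solution:

┌───┬───────┐
│A  │↱ → → ↓│
│ ╶─┘ ┌───┐ │
│↳ → ↑│   │↓│
│ ┌─┬─┘ ╷ │ │
│ │ │   │ │↓│
│ ╵ │ ╶─┤ ╵ │
│   │   │  B│
└───┴───┴───┘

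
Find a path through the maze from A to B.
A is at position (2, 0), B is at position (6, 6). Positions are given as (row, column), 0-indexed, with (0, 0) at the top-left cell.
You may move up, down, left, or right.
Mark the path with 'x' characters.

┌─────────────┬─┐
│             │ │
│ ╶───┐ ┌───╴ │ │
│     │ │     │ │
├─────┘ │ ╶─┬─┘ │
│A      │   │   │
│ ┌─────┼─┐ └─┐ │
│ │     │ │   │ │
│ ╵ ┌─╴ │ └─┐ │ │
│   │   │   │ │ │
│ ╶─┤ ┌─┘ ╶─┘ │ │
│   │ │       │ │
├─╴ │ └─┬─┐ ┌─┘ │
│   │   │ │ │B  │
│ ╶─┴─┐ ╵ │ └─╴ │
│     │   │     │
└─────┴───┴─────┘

Finding the shortest path from (2, 0) to (6, 6):
Path length: 24 steps
Directions: right → right → right → up → up → right → right → right → down → left → left → down → right → down → right → down → down → left → down → down → right → right → up → left

Solution:

┌─────────────┬─┐
│      x x x x│ │
│ ╶───┐ ┌───╴ │ │
│     │x│x x x│ │
├─────┘ │ ╶─┬─┘ │
│A x x x│x x│   │
│ ┌─────┼─┐ └─┐ │
│ │     │ │x x│ │
│ ╵ ┌─╴ │ └─┐ │ │
│   │   │   │x│ │
│ ╶─┤ ┌─┘ ╶─┘ │ │
│   │ │    x x│ │
├─╴ │ └─┬─┐ ┌─┘ │
│   │   │ │x│B x│
│ ╶─┴─┐ ╵ │ └─╴ │
│     │   │x x x│
└─────┴───┴─────┘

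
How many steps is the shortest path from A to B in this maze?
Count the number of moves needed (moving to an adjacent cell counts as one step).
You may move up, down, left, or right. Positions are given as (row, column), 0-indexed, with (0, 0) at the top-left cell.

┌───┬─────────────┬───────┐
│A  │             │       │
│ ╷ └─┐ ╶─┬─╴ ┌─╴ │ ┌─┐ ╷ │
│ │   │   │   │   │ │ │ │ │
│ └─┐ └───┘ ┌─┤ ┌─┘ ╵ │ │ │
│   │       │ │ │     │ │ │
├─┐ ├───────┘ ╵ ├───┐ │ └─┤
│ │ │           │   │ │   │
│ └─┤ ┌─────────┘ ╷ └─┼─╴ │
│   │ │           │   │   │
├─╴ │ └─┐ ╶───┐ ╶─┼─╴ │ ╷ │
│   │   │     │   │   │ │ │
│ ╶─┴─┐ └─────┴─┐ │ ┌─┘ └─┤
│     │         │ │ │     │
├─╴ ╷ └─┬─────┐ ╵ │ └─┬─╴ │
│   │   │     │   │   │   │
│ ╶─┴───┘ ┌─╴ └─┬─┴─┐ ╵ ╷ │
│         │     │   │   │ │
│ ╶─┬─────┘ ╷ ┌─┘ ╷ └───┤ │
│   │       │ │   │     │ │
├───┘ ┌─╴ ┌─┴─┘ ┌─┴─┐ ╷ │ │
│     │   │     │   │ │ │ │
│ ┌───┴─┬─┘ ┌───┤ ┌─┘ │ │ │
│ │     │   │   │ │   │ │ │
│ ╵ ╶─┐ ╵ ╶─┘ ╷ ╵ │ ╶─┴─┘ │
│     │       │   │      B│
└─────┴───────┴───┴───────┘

Using BFS to find shortest path:
Start: (0, 0), End: (12, 12)
Path found:
(0,0) → (0,1) → (1,1) → (1,2) → (2,2) → (2,3) → (2,4) → (2,5) → (1,5) → (1,6) → (0,6) → (0,7) → (0,8) → (1,8) → (1,7) → (2,7) → (3,7) → (3,6) → (3,5) → (3,4) → (3,3) → (3,2) → (4,2) → (5,2) → (5,3) → (6,3) → (6,4) → (6,5) → (6,6) → (6,7) → (7,7) → (7,8) → (6,8) → (5,8) → (5,7) → (4,7) → (4,8) → (3,8) → (3,9) → (4,9) → (4,10) → (5,10) → (5,9) → (6,9) → (7,9) → (7,10) → (8,10) → (8,11) → (7,11) → (7,12) → (8,12) → (9,12) → (10,12) → (11,12) → (12,12)
Number of steps: 54

Solution:

┌───┬─────────────┬───────┐
│A ↓│        ↱ → ↓│       │
│ ╷ └─┐ ╶─┬─╴ ┌─╴ │ ┌─┐ ╷ │
│ │↳ ↓│   │↱ ↑│↓ ↲│ │ │ │ │
│ └─┐ └───┘ ┌─┤ ┌─┘ ╵ │ │ │
│   │↳ → → ↑│ │↓│     │ │ │
├─┐ ├───────┘ ╵ ├───┐ │ └─┤
│ │ │↓ ← ← ← ← ↲│↱ ↓│ │   │
│ └─┤ ┌─────────┘ ╷ └─┼─╴ │
│   │↓│        ↱ ↑│↳ ↓│   │
├─╴ │ └─┐ ╶───┐ ╶─┼─╴ │ ╷ │
│   │↳ ↓│     │↑ ↰│↓ ↲│ │ │
│ ╶─┴─┐ └─────┴─┐ │ ┌─┘ └─┤
│     │↳ → → → ↓│↑│↓│     │
├─╴ ╷ └─┬─────┐ ╵ │ └─┬─╴ │
│   │   │     │↳ ↑│↳ ↓│↱ ↓│
│ ╶─┴───┘ ┌─╴ └─┬─┴─┐ ╵ ╷ │
│         │     │   │↳ ↑│↓│
│ ╶─┬─────┘ ╷ ┌─┘ ╷ └───┤ │
│   │       │ │   │     │↓│
├───┘ ┌─╴ ┌─┴─┘ ┌─┴─┐ ╷ │ │
│     │   │     │   │ │ │↓│
│ ┌───┴─┬─┘ ┌───┤ ┌─┘ │ │ │
│ │     │   │   │ │   │ │↓│
│ ╵ ╶─┐ ╵ ╶─┘ ╷ ╵ │ ╶─┴─┘ │
│     │       │   │      B│
└─────┴───────┴───┴───────┘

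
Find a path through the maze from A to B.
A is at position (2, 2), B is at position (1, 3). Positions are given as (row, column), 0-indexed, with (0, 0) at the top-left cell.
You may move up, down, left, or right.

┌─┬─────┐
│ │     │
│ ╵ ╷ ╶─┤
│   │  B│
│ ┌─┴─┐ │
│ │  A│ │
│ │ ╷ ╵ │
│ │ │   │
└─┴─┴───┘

Finding the shortest path from (2, 2) to (1, 3):
Path length: 4 steps
Directions: down → right → up → up

Solution:

┌─┬─────┐
│ │     │
│ ╵ ╷ ╶─┤
│   │  B│
│ ┌─┴─┐ │
│ │  A│↑│
│ │ ╷ ╵ │
│ │ │↳ ↑│
└─┴─┴───┘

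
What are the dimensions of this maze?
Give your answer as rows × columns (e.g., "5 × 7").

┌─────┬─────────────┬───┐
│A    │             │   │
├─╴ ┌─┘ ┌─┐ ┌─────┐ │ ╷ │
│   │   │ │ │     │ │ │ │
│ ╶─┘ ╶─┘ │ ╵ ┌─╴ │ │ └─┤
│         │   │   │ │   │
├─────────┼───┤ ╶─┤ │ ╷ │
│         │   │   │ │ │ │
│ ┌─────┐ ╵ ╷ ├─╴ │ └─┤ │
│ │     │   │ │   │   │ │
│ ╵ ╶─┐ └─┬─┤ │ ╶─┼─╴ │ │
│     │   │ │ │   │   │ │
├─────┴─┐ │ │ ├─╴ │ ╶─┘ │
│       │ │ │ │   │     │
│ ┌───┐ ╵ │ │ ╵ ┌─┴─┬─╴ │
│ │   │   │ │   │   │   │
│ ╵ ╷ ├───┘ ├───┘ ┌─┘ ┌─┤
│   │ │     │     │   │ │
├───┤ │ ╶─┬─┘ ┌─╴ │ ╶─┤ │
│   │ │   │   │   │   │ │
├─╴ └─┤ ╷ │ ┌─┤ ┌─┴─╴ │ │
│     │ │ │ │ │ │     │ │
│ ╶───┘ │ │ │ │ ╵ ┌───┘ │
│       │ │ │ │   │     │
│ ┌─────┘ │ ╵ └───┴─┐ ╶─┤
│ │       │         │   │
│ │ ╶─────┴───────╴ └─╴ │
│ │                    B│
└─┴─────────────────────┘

Counting the maze dimensions:
Rows (vertical): 14
Columns (horizontal): 12
Dimensions: 14 × 12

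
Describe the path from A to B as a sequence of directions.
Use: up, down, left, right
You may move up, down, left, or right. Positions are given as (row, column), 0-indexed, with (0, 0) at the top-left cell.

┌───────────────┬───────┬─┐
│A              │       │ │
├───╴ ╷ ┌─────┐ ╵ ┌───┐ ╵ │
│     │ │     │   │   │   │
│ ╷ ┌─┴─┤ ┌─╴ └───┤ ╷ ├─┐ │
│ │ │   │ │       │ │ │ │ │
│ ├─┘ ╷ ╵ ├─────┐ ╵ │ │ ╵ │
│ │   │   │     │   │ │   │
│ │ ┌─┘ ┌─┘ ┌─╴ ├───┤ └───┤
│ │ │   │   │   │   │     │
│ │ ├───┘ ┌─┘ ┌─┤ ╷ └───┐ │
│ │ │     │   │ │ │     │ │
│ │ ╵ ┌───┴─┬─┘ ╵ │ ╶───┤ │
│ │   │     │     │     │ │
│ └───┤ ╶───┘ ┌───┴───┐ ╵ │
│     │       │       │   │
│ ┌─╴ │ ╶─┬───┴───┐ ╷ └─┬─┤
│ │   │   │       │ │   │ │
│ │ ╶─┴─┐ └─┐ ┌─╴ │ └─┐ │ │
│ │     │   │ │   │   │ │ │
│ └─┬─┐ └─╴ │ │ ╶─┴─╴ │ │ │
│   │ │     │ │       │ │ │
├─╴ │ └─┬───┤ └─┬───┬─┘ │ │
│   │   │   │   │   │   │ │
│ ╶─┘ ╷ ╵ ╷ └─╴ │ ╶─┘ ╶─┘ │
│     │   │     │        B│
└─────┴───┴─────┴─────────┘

Finding the path and converting it to directions:
Path through cells: (0,0) → (0,1) → (0,2) → (1,2) → (1,1) → (1,0) → (2,0) → (3,0) → (4,0) → (5,0) → (6,0) → (7,0) → (8,0) → (9,0) → (10,0) → (10,1) → (11,1) → (11,0) → (12,0) → (12,1) → (12,2) → (11,2) → (11,3) → (12,3) → (12,4) → (11,4) → (11,5) → (12,5) → (12,6) → (12,7) → (11,7) → (11,6) → (10,6) → (9,6) → (8,6) → (8,7) → (8,8) → (9,8) → (9,7) → (10,7) → (10,8) → (10,9) → (10,10) → (9,10) → (9,9) → (8,9) → (7,9) → (7,10) → (8,10) → (8,11) → (9,11) → (10,11) → (11,11) → (11,10) → (12,10) → (12,11) → (12,12)
Directions: right, right, down, left, left, down, down, down, down, down, down, down, down, down, right, down, left, down, right, right, up, right, down, right, up, right, down, right, right, up, left, up, up, up, right, right, down, left, down, right, right, right, up, left, up, up, right, down, right, down, down, down, left, down, right, right

Solution:

┌───────────────┬───────┬─┐
│A → ↓          │       │ │
├───╴ ╷ ┌─────┐ ╵ ┌───┐ ╵ │
│↓ ← ↲│ │     │   │   │   │
│ ╷ ┌─┴─┤ ┌─╴ └───┤ ╷ ├─┐ │
│↓│ │   │ │       │ │ │ │ │
│ ├─┘ ╷ ╵ ├─────┐ ╵ │ │ ╵ │
│↓│   │   │     │   │ │   │
│ │ ┌─┘ ┌─┘ ┌─╴ ├───┤ └───┤
│↓│ │   │   │   │   │     │
│ │ ├───┘ ┌─┘ ┌─┤ ╷ └───┐ │
│↓│ │     │   │ │ │     │ │
│ │ ╵ ┌───┴─┬─┘ ╵ │ ╶───┤ │
│↓│   │     │     │     │ │
│ └───┤ ╶───┘ ┌───┴───┐ ╵ │
│↓    │       │    ↱ ↓│   │
│ ┌─╴ │ ╶─┬───┴───┐ ╷ └─┬─┤
│↓│   │   │  ↱ → ↓│↑│↳ ↓│ │
│ │ ╶─┴─┐ └─┐ ┌─╴ │ └─┐ │ │
│↓│     │   │↑│↓ ↲│↑ ↰│↓│ │
│ └─┬─┐ └─╴ │ │ ╶─┴─╴ │ │ │
│↳ ↓│ │     │↑│↳ → → ↑│↓│ │
├─╴ │ └─┬───┤ └─┬───┬─┘ │ │
│↓ ↲│↱ ↓│↱ ↓│↑ ↰│   │↓ ↲│ │
│ ╶─┘ ╷ ╵ ╷ └─╴ │ ╶─┘ ╶─┘ │
│↳ → ↑│↳ ↑│↳ → ↑│    ↳ → B│
└─────┴───┴─────┴─────────┘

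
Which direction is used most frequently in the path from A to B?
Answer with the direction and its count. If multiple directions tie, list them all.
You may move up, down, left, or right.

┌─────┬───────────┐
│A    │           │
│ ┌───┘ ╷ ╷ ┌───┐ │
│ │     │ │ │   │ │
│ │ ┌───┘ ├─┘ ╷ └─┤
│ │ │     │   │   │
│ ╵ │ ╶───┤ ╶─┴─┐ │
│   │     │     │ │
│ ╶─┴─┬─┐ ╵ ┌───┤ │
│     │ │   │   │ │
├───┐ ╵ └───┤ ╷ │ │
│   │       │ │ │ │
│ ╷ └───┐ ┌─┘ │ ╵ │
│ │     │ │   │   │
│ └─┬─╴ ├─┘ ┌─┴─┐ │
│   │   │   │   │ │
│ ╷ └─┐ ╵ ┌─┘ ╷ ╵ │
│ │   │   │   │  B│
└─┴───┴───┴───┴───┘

Directions: down, down, down, right, up, up, right, right, up, right, down, down, left, left, down, right, right, down, right, up, up, right, up, right, down, right, down, down, down, down, down, down
Counts: {'down': 14, 'right': 10, 'up': 6, 'left': 2}
Most common: down (14 times)

Solution:

┌─────┬───────────┐
│A    │↱ ↓        │
│ ┌───┘ ╷ ╷ ┌───┐ │
│↓│↱ → ↑│↓│ │↱ ↓│ │
│ │ ┌───┘ ├─┘ ╷ └─┤
│↓│↑│↓ ← ↲│↱ ↑│↳ ↓│
│ ╵ │ ╶───┤ ╶─┴─┐ │
│↳ ↑│↳ → ↓│↑    │↓│
│ ╶─┴─┬─┐ ╵ ┌───┤ │
│     │ │↳ ↑│   │↓│
├───┐ ╵ └───┤ ╷ │ │
│   │       │ │ │↓│
│ ╷ └───┐ ┌─┘ │ ╵ │
│ │     │ │   │  ↓│
│ └─┬─╴ ├─┘ ┌─┴─┐ │
│   │   │   │   │↓│
│ ╷ └─┐ ╵ ┌─┘ ╷ ╵ │
│ │   │   │   │  B│
└─┴───┴───┴───┴───┘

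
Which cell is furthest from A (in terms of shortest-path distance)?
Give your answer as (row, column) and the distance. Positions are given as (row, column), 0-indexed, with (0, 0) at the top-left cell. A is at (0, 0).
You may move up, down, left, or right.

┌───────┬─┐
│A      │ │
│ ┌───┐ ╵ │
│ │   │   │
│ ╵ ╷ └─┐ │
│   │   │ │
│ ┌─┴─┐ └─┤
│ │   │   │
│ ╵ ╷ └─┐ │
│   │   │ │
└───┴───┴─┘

Computing BFS distances from A to all cells:
Furthest cell: (4, 4)
Distance: 10 steps

Path from A to the furthest cell:

┌───────┬─┐
│A      │ │
│ ┌───┐ ╵ │
│↓│↱ ↓│   │
│ ╵ ╷ └─┐ │
│↳ ↑│↳ ↓│ │
│ ┌─┴─┐ └─┤
│ │   │↳ ↓│
│ ╵ ╷ └─┐ │
│   │   │B│
└───┴───┴─┘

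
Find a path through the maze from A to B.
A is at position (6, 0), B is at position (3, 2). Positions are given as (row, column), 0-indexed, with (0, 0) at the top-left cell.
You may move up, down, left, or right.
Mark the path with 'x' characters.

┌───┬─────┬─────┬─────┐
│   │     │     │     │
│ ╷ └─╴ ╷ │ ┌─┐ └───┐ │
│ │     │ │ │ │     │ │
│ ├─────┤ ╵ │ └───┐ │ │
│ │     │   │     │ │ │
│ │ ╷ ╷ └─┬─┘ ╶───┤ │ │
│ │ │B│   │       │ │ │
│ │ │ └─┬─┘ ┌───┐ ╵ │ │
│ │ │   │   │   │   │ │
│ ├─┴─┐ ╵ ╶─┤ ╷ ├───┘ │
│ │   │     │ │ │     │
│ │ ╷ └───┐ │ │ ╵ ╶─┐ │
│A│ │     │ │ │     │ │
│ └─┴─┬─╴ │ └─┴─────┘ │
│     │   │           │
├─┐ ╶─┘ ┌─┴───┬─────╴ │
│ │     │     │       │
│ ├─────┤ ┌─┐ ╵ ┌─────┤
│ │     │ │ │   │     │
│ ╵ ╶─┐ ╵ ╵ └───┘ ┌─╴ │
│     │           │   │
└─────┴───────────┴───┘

Finding the shortest path from (6, 0) to (3, 2):
Path length: 37 steps
Directions: up → up → up → up → up → up → right → down → right → right → up → right → down → down → right → up → up → right → right → down → right → right → down → down → down → left → up → left → left → left → down → left → down → left → up → left → up

Solution:

┌───┬─────┬─────┬─────┐
│x x│  x x│x x x│     │
│ ╷ └─╴ ╷ │ ┌─┐ └───┐ │
│x│x x x│x│x│ │x x x│ │
│ ├─────┤ ╵ │ └───┐ │ │
│x│     │x x│     │x│ │
│ │ ╷ ╷ └─┬─┘ ╶───┤ │ │
│x│ │B│   │x x x x│x│ │
│ │ │ └─┬─┘ ┌───┐ ╵ │ │
│x│ │x x│x x│   │x x│ │
│ ├─┴─┐ ╵ ╶─┤ ╷ ├───┘ │
│x│   │x x  │ │ │     │
│ │ ╷ └───┐ │ │ ╵ ╶─┐ │
│A│ │     │ │ │     │ │
│ └─┴─┬─╴ │ └─┴─────┘ │
│     │   │           │
├─┐ ╶─┘ ┌─┴───┬─────╴ │
│ │     │     │       │
│ ├─────┤ ┌─┐ ╵ ┌─────┤
│ │     │ │ │   │     │
│ ╵ ╶─┐ ╵ ╵ └───┘ ┌─╴ │
│     │           │   │
└─────┴───────────┴───┘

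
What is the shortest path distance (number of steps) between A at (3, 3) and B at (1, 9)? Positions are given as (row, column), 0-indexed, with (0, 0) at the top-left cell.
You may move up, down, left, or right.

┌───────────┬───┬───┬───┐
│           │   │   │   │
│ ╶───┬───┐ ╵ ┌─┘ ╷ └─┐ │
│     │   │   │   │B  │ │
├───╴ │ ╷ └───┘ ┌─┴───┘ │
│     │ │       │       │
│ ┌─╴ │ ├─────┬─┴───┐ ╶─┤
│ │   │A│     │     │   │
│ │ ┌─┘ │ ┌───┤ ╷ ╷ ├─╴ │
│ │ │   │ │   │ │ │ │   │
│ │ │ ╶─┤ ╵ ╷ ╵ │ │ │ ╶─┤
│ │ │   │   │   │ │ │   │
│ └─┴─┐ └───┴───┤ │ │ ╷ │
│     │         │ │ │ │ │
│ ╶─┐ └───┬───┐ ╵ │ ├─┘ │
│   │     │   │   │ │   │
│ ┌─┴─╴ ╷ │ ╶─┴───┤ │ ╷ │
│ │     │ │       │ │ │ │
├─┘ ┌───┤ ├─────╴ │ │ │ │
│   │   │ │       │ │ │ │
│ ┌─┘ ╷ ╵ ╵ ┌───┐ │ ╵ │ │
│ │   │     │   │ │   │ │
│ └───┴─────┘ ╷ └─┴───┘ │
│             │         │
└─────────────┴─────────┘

Finding path from (3, 3) to (1, 9):
Path: (3,3) → (2,3) → (1,3) → (1,4) → (2,4) → (2,5) → (2,6) → (2,7) → (1,7) → (1,8) → (0,8) → (0,9) → (1,9)
Distance: 12 steps

Solution:

┌───────────┬───┬───┬───┐
│           │   │↱ ↓│   │
│ ╶───┬───┐ ╵ ┌─┘ ╷ └─┐ │
│     │↱ ↓│   │↱ ↑│B  │ │
├───╴ │ ╷ └───┘ ┌─┴───┘ │
│     │↑│↳ → → ↑│       │
│ ┌─╴ │ ├─────┬─┴───┐ ╶─┤
│ │   │A│     │     │   │
│ │ ┌─┘ │ ┌───┤ ╷ ╷ ├─╴ │
│ │ │   │ │   │ │ │ │   │
│ │ │ ╶─┤ ╵ ╷ ╵ │ │ │ ╶─┤
│ │ │   │   │   │ │ │   │
│ └─┴─┐ └───┴───┤ │ │ ╷ │
│     │         │ │ │ │ │
│ ╶─┐ └───┬───┐ ╵ │ ├─┘ │
│   │     │   │   │ │   │
│ ┌─┴─╴ ╷ │ ╶─┴───┤ │ ╷ │
│ │     │ │       │ │ │ │
├─┘ ┌───┤ ├─────╴ │ │ │ │
│   │   │ │       │ │ │ │
│ ┌─┘ ╷ ╵ ╵ ┌───┐ │ ╵ │ │
│ │   │     │   │ │   │ │
│ └───┴─────┘ ╷ └─┴───┘ │
│             │         │
└─────────────┴─────────┘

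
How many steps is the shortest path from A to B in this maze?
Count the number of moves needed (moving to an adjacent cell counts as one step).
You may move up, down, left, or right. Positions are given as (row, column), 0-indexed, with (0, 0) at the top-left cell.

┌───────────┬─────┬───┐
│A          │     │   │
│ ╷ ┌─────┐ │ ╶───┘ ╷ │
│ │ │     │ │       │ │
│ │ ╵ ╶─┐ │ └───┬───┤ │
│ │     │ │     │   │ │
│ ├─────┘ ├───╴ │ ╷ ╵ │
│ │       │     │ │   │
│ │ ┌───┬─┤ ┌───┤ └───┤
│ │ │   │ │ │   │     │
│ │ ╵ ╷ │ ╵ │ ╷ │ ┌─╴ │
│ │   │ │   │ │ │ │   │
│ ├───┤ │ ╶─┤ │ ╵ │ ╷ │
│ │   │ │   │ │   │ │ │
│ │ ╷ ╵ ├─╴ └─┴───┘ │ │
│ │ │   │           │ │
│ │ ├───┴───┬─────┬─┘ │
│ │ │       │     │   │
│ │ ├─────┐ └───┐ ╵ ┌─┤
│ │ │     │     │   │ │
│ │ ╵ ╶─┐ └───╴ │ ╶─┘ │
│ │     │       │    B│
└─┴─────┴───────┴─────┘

Using BFS to find shortest path:
Start: (0, 0), End: (10, 10)
Path found:
(0,0) → (0,1) → (0,2) → (0,3) → (0,4) → (0,5) → (1,5) → (2,5) → (2,6) → (2,7) → (3,7) → (3,6) → (3,5) → (4,5) → (5,5) → (5,4) → (6,4) → (6,5) → (7,5) → (7,6) → (7,7) → (7,8) → (7,9) → (6,9) → (5,9) → (5,10) → (6,10) → (7,10) → (8,10) → (8,9) → (9,9) → (9,8) → (10,8) → (10,9) → (10,10)
Number of steps: 34

Solution:

┌───────────┬─────┬───┐
│A → → → → ↓│     │   │
│ ╷ ┌─────┐ │ ╶───┘ ╷ │
│ │ │     │↓│       │ │
│ │ ╵ ╶─┐ │ └───┬───┤ │
│ │     │ │↳ → ↓│   │ │
│ ├─────┘ ├───╴ │ ╷ ╵ │
│ │       │↓ ← ↲│ │   │
│ │ ┌───┬─┤ ┌───┤ └───┤
│ │ │   │ │↓│   │     │
│ │ ╵ ╷ │ ╵ │ ╷ │ ┌─╴ │
│ │   │ │↓ ↲│ │ │ │↱ ↓│
│ ├───┤ │ ╶─┤ │ ╵ │ ╷ │
│ │   │ │↳ ↓│ │   │↑│↓│
│ │ ╷ ╵ ├─╴ └─┴───┘ │ │
│ │ │   │  ↳ → → → ↑│↓│
│ │ ├───┴───┬─────┬─┘ │
│ │ │       │     │↓ ↲│
│ │ ├─────┐ └───┐ ╵ ┌─┤
│ │ │     │     │↓ ↲│ │
│ │ ╵ ╶─┐ └───╴ │ ╶─┘ │
│ │     │       │↳ → B│
└─┴─────┴───────┴─────┘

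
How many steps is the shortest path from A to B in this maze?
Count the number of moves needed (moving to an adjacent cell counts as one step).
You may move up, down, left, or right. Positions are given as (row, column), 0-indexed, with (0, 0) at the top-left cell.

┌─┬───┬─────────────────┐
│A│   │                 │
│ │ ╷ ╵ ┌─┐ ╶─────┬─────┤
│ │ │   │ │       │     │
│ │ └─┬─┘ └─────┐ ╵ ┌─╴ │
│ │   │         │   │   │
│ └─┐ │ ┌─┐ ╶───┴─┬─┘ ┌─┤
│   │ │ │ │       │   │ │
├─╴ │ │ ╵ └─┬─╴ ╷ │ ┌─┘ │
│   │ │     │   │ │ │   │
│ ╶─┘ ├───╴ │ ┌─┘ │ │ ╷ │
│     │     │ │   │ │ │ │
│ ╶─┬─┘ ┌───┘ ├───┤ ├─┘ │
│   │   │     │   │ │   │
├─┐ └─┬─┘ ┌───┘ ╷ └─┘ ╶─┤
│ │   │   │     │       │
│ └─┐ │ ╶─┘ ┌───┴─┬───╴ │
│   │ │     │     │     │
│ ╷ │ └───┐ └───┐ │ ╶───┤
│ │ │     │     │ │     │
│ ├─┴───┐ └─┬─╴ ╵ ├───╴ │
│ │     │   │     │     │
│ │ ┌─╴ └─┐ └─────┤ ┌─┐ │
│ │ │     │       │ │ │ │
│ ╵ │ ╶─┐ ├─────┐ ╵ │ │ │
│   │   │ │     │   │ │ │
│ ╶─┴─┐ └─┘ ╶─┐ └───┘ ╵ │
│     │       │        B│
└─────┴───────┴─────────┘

Using BFS to find shortest path:
Start: (0, 0), End: (13, 11)
Path found:
(0,0) → (1,0) → (2,0) → (3,0) → (3,1) → (4,1) → (4,0) → (5,0) → (6,0) → (6,1) → (7,1) → (7,2) → (8,2) → (9,2) → (9,3) → (9,4) → (10,4) → (10,5) → (11,5) → (11,6) → (11,7) → (11,8) → (12,8) → (12,9) → (11,9) → (10,9) → (10,10) → (10,11) → (11,11) → (12,11) → (13,11)
Number of steps: 30

Solution:

┌─┬───┬─────────────────┐
│A│   │                 │
│ │ ╷ ╵ ┌─┐ ╶─────┬─────┤
│↓│ │   │ │       │     │
│ │ └─┬─┘ └─────┐ ╵ ┌─╴ │
│↓│   │         │   │   │
│ └─┐ │ ┌─┐ ╶───┴─┬─┘ ┌─┤
│↳ ↓│ │ │ │       │   │ │
├─╴ │ │ ╵ └─┬─╴ ╷ │ ┌─┘ │
│↓ ↲│ │     │   │ │ │   │
│ ╶─┘ ├───╴ │ ┌─┘ │ │ ╷ │
│↓    │     │ │   │ │ │ │
│ ╶─┬─┘ ┌───┘ ├───┤ ├─┘ │
│↳ ↓│   │     │   │ │   │
├─┐ └─┬─┘ ┌───┘ ╷ └─┘ ╶─┤
│ │↳ ↓│   │     │       │
│ └─┐ │ ╶─┘ ┌───┴─┬───╴ │
│   │↓│     │     │     │
│ ╷ │ └───┐ └───┐ │ ╶───┤
│ │ │↳ → ↓│     │ │     │
│ ├─┴───┐ └─┬─╴ ╵ ├───╴ │
│ │     │↳ ↓│     │↱ → ↓│
│ │ ┌─╴ └─┐ └─────┤ ┌─┐ │
│ │ │     │↳ → → ↓│↑│ │↓│
│ ╵ │ ╶─┐ ├─────┐ ╵ │ │ │
│   │   │ │     │↳ ↑│ │↓│
│ ╶─┴─┐ └─┘ ╶─┐ └───┘ ╵ │
│     │       │        B│
└─────┴───────┴─────────┘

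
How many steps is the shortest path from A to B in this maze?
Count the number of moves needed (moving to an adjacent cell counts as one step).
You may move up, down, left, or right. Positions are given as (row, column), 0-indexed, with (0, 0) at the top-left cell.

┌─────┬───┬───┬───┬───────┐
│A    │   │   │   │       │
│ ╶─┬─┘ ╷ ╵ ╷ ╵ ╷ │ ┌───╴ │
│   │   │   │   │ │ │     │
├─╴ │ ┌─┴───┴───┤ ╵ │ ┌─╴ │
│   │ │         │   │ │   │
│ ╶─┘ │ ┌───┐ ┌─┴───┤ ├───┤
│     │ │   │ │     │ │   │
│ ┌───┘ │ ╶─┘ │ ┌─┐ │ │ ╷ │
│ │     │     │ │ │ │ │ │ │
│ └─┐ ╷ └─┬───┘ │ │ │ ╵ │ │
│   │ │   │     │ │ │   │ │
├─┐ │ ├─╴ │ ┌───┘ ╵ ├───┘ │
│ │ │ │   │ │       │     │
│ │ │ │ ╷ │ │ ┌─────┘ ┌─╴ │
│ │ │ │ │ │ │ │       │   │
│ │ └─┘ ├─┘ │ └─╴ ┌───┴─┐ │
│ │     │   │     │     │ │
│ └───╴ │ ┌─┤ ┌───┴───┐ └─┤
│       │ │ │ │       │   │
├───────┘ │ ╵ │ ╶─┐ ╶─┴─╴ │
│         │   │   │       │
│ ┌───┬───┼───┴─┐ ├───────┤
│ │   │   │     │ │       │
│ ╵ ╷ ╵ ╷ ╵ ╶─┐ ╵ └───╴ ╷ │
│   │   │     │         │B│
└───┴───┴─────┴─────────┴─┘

Using BFS to find shortest path:
Start: (0, 0), End: (12, 12)
Path found:
(0,0) → (1,0) → (1,1) → (2,1) → (2,0) → (3,0) → (3,1) → (3,2) → (2,2) → (1,2) → (1,3) → (0,3) → (0,4) → (1,4) → (1,5) → (0,5) → (0,6) → (1,6) → (1,7) → (0,7) → (0,8) → (1,8) → (2,8) → (2,9) → (1,9) → (0,9) → (0,10) → (0,11) → (0,12) → (1,12) → (1,11) → (1,10) → (2,10) → (3,10) → (4,10) → (5,10) → (5,11) → (4,11) → (3,11) → (3,12) → (4,12) → (5,12) → (6,12) → (6,11) → (6,10) → (7,10) → (7,9) → (7,8) → (8,8) → (8,7) → (8,6) → (7,6) → (6,6) → (6,7) → (6,8) → (6,9) → (5,9) → (4,9) → (3,9) → (3,8) → (3,7) → (4,7) → (5,7) → (5,6) → (5,5) → (6,5) → (7,5) → (8,5) → (8,4) → (9,4) → (10,4) → (10,3) → (10,2) → (10,1) → (10,0) → (11,0) → (12,0) → (12,1) → (11,1) → (11,2) → (12,2) → (12,3) → (11,3) → (11,4) → (12,4) → (12,5) → (11,5) → (11,6) → (11,7) → (12,7) → (12,8) → (12,9) → (12,10) → (12,11) → (11,11) → (11,12) → (12,12)
Number of steps: 96

Solution:

┌─────┬───┬───┬───┬───────┐
│A    │↱ ↓│↱ ↓│↱ ↓│↱ → → ↓│
│ ╶─┬─┘ ╷ ╵ ╷ ╵ ╷ │ ┌───╴ │
│↳ ↓│↱ ↑│↳ ↑│↳ ↑│↓│↑│↓ ← ↲│
├─╴ │ ┌─┴───┴───┤ ╵ │ ┌─╴ │
│↓ ↲│↑│         │↳ ↑│↓│   │
│ ╶─┘ │ ┌───┐ ┌─┴───┤ ├───┤
│↳ → ↑│ │   │ │↓ ← ↰│↓│↱ ↓│
│ ┌───┘ │ ╶─┘ │ ┌─┐ │ │ ╷ │
│ │     │     │↓│ │↑│↓│↑│↓│
│ └─┐ ╷ └─┬───┘ │ │ │ ╵ │ │
│   │ │   │↓ ← ↲│ │↑│↳ ↑│↓│
├─┐ │ ├─╴ │ ┌───┘ ╵ ├───┘ │
│ │ │ │   │↓│↱ → → ↑│↓ ← ↲│
│ │ │ │ ╷ │ │ ┌─────┘ ┌─╴ │
│ │ │ │ │ │↓│↑│  ↓ ← ↲│   │
│ │ └─┘ ├─┘ │ └─╴ ┌───┴─┐ │
│ │     │↓ ↲│↑ ← ↲│     │ │
│ └───╴ │ ┌─┤ ┌───┴───┐ └─┤
│       │↓│ │ │       │   │
├───────┘ │ ╵ │ ╶─┐ ╶─┴─╴ │
│↓ ← ← ← ↲│   │   │       │
│ ┌───┬───┼───┴─┐ ├───────┤
│↓│↱ ↓│↱ ↓│↱ → ↓│ │    ↱ ↓│
│ ╵ ╷ ╵ ╷ ╵ ╶─┐ ╵ └───╴ ╷ │
│↳ ↑│↳ ↑│↳ ↑  │↳ → → → ↑│B│
└───┴───┴─────┴─────────┴─┘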